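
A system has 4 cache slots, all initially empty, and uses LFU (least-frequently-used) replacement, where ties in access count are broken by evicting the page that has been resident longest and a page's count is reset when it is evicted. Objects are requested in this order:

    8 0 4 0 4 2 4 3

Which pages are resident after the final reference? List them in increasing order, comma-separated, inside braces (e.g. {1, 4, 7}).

8: fault, frames [8]
0: fault, frames [8, 0]
4: fault, frames [8, 0, 4]
0: hit
4: hit
2: fault, frames [8, 0, 4, 2]
4: hit
3: fault, evict 8, frames [0, 4, 2, 3]

{0, 2, 3, 4}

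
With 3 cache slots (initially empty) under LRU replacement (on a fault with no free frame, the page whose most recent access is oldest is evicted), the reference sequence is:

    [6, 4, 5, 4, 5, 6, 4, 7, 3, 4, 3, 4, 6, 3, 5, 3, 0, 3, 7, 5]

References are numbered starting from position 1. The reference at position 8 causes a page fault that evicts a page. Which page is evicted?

5

pos 1: 6: miss, frames [6]
pos 2: 4: miss, frames [6, 4]
pos 3: 5: miss, frames [6, 4, 5]
pos 4: 4: hit
pos 5: 5: hit
pos 6: 6: hit
pos 7: 4: hit
pos 8: 7: miss, evict 5, frames [6, 4, 7]
At position 8, page 5 is evicted.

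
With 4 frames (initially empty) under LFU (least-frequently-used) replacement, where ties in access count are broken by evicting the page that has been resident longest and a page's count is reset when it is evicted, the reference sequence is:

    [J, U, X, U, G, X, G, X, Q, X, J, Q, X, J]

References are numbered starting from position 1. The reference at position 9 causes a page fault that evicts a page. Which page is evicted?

pos 1: J -> miss, frames (J)
pos 2: U -> miss, frames (J U)
pos 3: X -> miss, frames (J U X)
pos 4: U -> hit
pos 5: G -> miss, frames (J U X G)
pos 6: X -> hit
pos 7: G -> hit
pos 8: X -> hit
pos 9: Q -> miss, evict J, frames (U X G Q)
At position 9, page J is evicted.

J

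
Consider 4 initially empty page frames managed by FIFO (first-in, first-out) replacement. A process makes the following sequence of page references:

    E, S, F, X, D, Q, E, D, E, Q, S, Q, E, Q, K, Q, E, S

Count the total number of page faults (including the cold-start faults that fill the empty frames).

9

E -> fault, frames {E}
S -> fault, frames {E,S}
F -> fault, frames {E,S,F}
X -> fault, frames {E,S,F,X}
D -> fault, evict E, frames {S,F,X,D}
Q -> fault, evict S, frames {F,X,D,Q}
E -> fault, evict F, frames {X,D,Q,E}
D -> hit
E -> hit
Q -> hit
S -> fault, evict X, frames {D,Q,E,S}
Q -> hit
E -> hit
Q -> hit
K -> fault, evict D, frames {Q,E,S,K}
Q -> hit
E -> hit
S -> hit
Page faults: 9.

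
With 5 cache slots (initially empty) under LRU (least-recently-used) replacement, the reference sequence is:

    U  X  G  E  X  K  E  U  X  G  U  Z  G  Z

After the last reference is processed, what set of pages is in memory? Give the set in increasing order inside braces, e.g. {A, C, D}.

U -> miss, frames [U]
X -> miss, frames [U, X]
G -> miss, frames [U, X, G]
E -> miss, frames [U, X, G, E]
X -> hit
K -> miss, frames [U, G, E, X, K]
E -> hit
U -> hit
X -> hit
G -> hit
U -> hit
Z -> miss, evict K, frames [E, X, G, U, Z]
G -> hit
Z -> hit

{E, G, U, X, Z}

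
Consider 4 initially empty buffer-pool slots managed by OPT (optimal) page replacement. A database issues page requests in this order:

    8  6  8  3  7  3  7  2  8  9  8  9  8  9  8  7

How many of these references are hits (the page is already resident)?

8 -> miss, frames {8}
6 -> miss, frames {8,6}
8 -> hit
3 -> miss, frames {8,6,3}
7 -> miss, frames {8,6,3,7}
3 -> hit
7 -> hit
2 -> miss, evict 3, frames {8,6,7,2}
8 -> hit
9 -> miss, evict 2, frames {8,6,7,9}
8 -> hit
9 -> hit
8 -> hit
9 -> hit
8 -> hit
7 -> hit
Hits: 10.

10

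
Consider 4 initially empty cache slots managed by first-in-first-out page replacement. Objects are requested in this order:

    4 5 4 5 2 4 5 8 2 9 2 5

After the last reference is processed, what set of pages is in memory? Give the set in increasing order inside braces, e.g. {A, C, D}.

{2, 5, 8, 9}

4 -> miss, frames {4}
5 -> miss, frames {4,5}
4 -> hit
5 -> hit
2 -> miss, frames {4,5,2}
4 -> hit
5 -> hit
8 -> miss, frames {4,5,2,8}
2 -> hit
9 -> miss, evict 4, frames {5,2,8,9}
2 -> hit
5 -> hit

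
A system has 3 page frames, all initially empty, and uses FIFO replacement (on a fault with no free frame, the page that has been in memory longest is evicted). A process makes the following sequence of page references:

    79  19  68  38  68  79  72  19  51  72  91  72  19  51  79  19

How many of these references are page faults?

79 -> miss, frames [79]
19 -> miss, frames [79, 19]
68 -> miss, frames [79, 19, 68]
38 -> miss, evict 79, frames [19, 68, 38]
68 -> hit
79 -> miss, evict 19, frames [68, 38, 79]
72 -> miss, evict 68, frames [38, 79, 72]
19 -> miss, evict 38, frames [79, 72, 19]
51 -> miss, evict 79, frames [72, 19, 51]
72 -> hit
91 -> miss, evict 72, frames [19, 51, 91]
72 -> miss, evict 19, frames [51, 91, 72]
19 -> miss, evict 51, frames [91, 72, 19]
51 -> miss, evict 91, frames [72, 19, 51]
79 -> miss, evict 72, frames [19, 51, 79]
19 -> hit
Page faults: 13.

13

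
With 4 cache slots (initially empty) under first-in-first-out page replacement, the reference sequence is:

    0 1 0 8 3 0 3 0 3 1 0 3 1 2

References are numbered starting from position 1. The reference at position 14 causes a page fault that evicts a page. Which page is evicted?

pos 1: 0 → fault, frames [0]
pos 2: 1 → fault, frames [0, 1]
pos 3: 0 → hit
pos 4: 8 → fault, frames [0, 1, 8]
pos 5: 3 → fault, frames [0, 1, 8, 3]
pos 6: 0 → hit
pos 7: 3 → hit
pos 8: 0 → hit
pos 9: 3 → hit
pos 10: 1 → hit
pos 11: 0 → hit
pos 12: 3 → hit
pos 13: 1 → hit
pos 14: 2 → fault, evict 0, frames [1, 8, 3, 2]
At position 14, page 0 is evicted.

0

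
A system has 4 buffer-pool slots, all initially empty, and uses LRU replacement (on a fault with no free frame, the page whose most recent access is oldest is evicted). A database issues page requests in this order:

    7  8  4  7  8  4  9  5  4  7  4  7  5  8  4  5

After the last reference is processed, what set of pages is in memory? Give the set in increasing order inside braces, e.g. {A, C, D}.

7: fault, frames {7}
8: fault, frames {7,8}
4: fault, frames {7,8,4}
7: hit
8: hit
4: hit
9: fault, frames {7,8,4,9}
5: fault, evict 7, frames {8,4,9,5}
4: hit
7: fault, evict 8, frames {9,5,4,7}
4: hit
7: hit
5: hit
8: fault, evict 9, frames {4,7,5,8}
4: hit
5: hit

{4, 5, 7, 8}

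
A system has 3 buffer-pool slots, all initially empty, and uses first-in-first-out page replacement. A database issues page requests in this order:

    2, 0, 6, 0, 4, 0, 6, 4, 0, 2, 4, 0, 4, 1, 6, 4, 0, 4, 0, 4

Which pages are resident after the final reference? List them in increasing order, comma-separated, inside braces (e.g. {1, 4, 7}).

2 -> miss, frames [2]
0 -> miss, frames [2, 0]
6 -> miss, frames [2, 0, 6]
0 -> hit
4 -> miss, evict 2, frames [0, 6, 4]
0 -> hit
6 -> hit
4 -> hit
0 -> hit
2 -> miss, evict 0, frames [6, 4, 2]
4 -> hit
0 -> miss, evict 6, frames [4, 2, 0]
4 -> hit
1 -> miss, evict 4, frames [2, 0, 1]
6 -> miss, evict 2, frames [0, 1, 6]
4 -> miss, evict 0, frames [1, 6, 4]
0 -> miss, evict 1, frames [6, 4, 0]
4 -> hit
0 -> hit
4 -> hit

{0, 4, 6}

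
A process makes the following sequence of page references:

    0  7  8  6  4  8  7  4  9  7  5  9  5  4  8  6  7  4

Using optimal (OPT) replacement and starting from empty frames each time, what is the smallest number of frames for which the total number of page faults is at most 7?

6

f=1: 18 faults
f=2: 12 faults
f=3: 10 faults
f=4: 9 faults
f=5: 8 faults
f=6: 7 faults
f=7: 7 faults
Smallest f with faults ≤ 7 is 6.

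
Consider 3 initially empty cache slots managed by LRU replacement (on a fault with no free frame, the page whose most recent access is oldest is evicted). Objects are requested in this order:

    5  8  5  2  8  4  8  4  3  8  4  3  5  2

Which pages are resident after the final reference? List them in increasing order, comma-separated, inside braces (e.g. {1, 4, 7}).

{2, 3, 5}

5 -> fault, frames {5}
8 -> fault, frames {5,8}
5 -> hit
2 -> fault, frames {8,5,2}
8 -> hit
4 -> fault, evict 5, frames {2,8,4}
8 -> hit
4 -> hit
3 -> fault, evict 2, frames {8,4,3}
8 -> hit
4 -> hit
3 -> hit
5 -> fault, evict 8, frames {4,3,5}
2 -> fault, evict 4, frames {3,5,2}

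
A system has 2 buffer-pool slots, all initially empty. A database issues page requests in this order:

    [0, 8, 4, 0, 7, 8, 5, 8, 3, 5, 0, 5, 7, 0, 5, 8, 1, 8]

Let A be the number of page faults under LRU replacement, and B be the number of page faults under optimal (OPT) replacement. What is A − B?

Under LRU: F F F F F F F . F F F . F F F F F . → 15 faults.
Under OPT: F F F . F F F . F . F . F . F F F . → 12 faults.
A − B = 15 − 12 = 3.

3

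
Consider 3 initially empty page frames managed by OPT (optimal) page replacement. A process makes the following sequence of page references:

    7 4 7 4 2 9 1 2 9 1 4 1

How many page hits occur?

7 → fault, frames (7)
4 → fault, frames (7 4)
7 → hit
4 → hit
2 → fault, frames (7 4 2)
9 → fault, evict 7, frames (4 2 9)
1 → fault, evict 4, frames (2 9 1)
2 → hit
9 → hit
1 → hit
4 → fault, evict 9, frames (2 1 4)
1 → hit
Hits: 6.

6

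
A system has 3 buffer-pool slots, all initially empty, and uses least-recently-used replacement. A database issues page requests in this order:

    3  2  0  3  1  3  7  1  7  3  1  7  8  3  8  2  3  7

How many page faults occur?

9

3 -> miss, frames {3}
2 -> miss, frames {3,2}
0 -> miss, frames {3,2,0}
3 -> hit
1 -> miss, evict 2, frames {0,3,1}
3 -> hit
7 -> miss, evict 0, frames {1,3,7}
1 -> hit
7 -> hit
3 -> hit
1 -> hit
7 -> hit
8 -> miss, evict 3, frames {1,7,8}
3 -> miss, evict 1, frames {7,8,3}
8 -> hit
2 -> miss, evict 7, frames {3,8,2}
3 -> hit
7 -> miss, evict 8, frames {2,3,7}
Page faults: 9.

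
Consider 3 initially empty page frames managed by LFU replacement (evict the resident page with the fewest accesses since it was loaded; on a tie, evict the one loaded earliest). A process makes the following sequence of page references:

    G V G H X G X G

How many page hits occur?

4

G → fault, frames {G}
V → fault, frames {G,V}
G → hit
H → fault, frames {G,V,H}
X → fault, evict V, frames {G,H,X}
G → hit
X → hit
G → hit
Hits: 4.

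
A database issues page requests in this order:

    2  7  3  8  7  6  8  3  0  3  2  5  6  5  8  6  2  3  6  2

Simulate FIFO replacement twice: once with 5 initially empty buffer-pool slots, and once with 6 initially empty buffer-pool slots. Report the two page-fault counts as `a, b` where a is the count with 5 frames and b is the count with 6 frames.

9, 8

5 frames: F F F F . F . . F . F F . . . . . F . . → 9 faults.
6 frames: F F F F . F . . F . . F . . . . F . . . → 8 faults.
8 < 9: adding a frame reduced faults, as is typical.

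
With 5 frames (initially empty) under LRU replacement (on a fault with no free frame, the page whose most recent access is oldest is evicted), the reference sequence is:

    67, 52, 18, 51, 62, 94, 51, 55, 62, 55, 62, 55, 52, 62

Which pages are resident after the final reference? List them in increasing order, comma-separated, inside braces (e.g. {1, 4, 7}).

{51, 52, 55, 62, 94}

67 → miss, frames {67}
52 → miss, frames {67,52}
18 → miss, frames {67,52,18}
51 → miss, frames {67,52,18,51}
62 → miss, frames {67,52,18,51,62}
94 → miss, evict 67, frames {52,18,51,62,94}
51 → hit
55 → miss, evict 52, frames {18,62,94,51,55}
62 → hit
55 → hit
62 → hit
55 → hit
52 → miss, evict 18, frames {94,51,62,55,52}
62 → hit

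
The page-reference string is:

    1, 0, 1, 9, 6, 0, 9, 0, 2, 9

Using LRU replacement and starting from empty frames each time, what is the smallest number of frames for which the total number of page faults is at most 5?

f=1: 10 faults
f=2: 8 faults
f=3: 6 faults
f=4: 5 faults
f=5: 5 faults
Smallest f with faults ≤ 5 is 4.

4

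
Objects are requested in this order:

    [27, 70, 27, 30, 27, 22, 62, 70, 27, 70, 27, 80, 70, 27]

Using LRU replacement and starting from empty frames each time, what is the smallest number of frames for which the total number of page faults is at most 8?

3

f=1: 14 faults
f=2: 10 faults
f=3: 8 faults
f=4: 7 faults
f=5: 6 faults
f=6: 6 faults
Smallest f with faults ≤ 8 is 3.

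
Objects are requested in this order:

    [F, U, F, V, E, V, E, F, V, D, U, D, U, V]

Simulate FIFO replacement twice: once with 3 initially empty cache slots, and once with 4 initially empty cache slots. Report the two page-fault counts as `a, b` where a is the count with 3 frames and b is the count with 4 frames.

8, 5

3 frames: F F . F F . . F . F F . . F → 8 faults.
4 frames: F F . F F . . . . F . . . . → 5 faults.
5 < 8: adding a frame reduced faults, as is typical.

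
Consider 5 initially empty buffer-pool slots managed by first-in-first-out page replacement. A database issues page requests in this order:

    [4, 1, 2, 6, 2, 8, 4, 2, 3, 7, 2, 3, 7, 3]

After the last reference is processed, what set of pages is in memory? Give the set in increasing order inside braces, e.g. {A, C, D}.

4 -> miss, frames {4}
1 -> miss, frames {4,1}
2 -> miss, frames {4,1,2}
6 -> miss, frames {4,1,2,6}
2 -> hit
8 -> miss, frames {4,1,2,6,8}
4 -> hit
2 -> hit
3 -> miss, evict 4, frames {1,2,6,8,3}
7 -> miss, evict 1, frames {2,6,8,3,7}
2 -> hit
3 -> hit
7 -> hit
3 -> hit

{2, 3, 6, 7, 8}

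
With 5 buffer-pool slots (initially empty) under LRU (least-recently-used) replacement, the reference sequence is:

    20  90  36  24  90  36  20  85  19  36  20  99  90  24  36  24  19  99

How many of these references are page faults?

20: fault, frames {20}
90: fault, frames {20,90}
36: fault, frames {20,90,36}
24: fault, frames {20,90,36,24}
90: hit
36: hit
20: hit
85: fault, frames {24,90,36,20,85}
19: fault, evict 24, frames {90,36,20,85,19}
36: hit
20: hit
99: fault, evict 90, frames {85,19,36,20,99}
90: fault, evict 85, frames {19,36,20,99,90}
24: fault, evict 19, frames {36,20,99,90,24}
36: hit
24: hit
19: fault, evict 20, frames {99,90,36,24,19}
99: hit
Page faults: 10.

10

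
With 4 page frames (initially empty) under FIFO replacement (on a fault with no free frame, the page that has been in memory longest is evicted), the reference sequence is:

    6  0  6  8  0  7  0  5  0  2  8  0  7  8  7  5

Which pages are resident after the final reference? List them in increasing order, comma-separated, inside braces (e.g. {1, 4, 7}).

{0, 5, 7, 8}

6: miss, frames [6]
0: miss, frames [6, 0]
6: hit
8: miss, frames [6, 0, 8]
0: hit
7: miss, frames [6, 0, 8, 7]
0: hit
5: miss, evict 6, frames [0, 8, 7, 5]
0: hit
2: miss, evict 0, frames [8, 7, 5, 2]
8: hit
0: miss, evict 8, frames [7, 5, 2, 0]
7: hit
8: miss, evict 7, frames [5, 2, 0, 8]
7: miss, evict 5, frames [2, 0, 8, 7]
5: miss, evict 2, frames [0, 8, 7, 5]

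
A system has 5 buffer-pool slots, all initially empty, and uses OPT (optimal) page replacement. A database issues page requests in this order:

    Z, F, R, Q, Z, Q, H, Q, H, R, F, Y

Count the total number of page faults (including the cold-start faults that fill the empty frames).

6

Z -> miss, frames (Z)
F -> miss, frames (Z F)
R -> miss, frames (Z F R)
Q -> miss, frames (Z F R Q)
Z -> hit
Q -> hit
H -> miss, frames (Z F R Q H)
Q -> hit
H -> hit
R -> hit
F -> hit
Y -> miss, evict H, frames (Z F R Q Y)
Page faults: 6.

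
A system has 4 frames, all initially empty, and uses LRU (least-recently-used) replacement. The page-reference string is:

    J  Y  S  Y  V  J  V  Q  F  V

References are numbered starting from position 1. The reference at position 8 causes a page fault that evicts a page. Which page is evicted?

S

pos 1: J: fault, frames [J]
pos 2: Y: fault, frames [J, Y]
pos 3: S: fault, frames [J, Y, S]
pos 4: Y: hit
pos 5: V: fault, frames [J, S, Y, V]
pos 6: J: hit
pos 7: V: hit
pos 8: Q: fault, evict S, frames [Y, J, V, Q]
At position 8, page S is evicted.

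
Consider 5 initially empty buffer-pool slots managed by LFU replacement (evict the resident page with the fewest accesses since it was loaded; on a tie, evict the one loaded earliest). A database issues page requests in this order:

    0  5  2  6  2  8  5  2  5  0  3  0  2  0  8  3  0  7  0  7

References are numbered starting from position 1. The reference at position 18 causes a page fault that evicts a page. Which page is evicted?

pos 1: 0: miss, frames [0]
pos 2: 5: miss, frames [0, 5]
pos 3: 2: miss, frames [0, 5, 2]
pos 4: 6: miss, frames [0, 5, 2, 6]
pos 5: 2: hit
pos 6: 8: miss, frames [0, 5, 2, 6, 8]
pos 7: 5: hit
pos 8: 2: hit
pos 9: 5: hit
pos 10: 0: hit
pos 11: 3: miss, evict 6, frames [0, 5, 2, 8, 3]
pos 12: 0: hit
pos 13: 2: hit
pos 14: 0: hit
pos 15: 8: hit
pos 16: 3: hit
pos 17: 0: hit
pos 18: 7: miss, evict 8, frames [0, 5, 2, 3, 7]
At position 18, page 8 is evicted.

8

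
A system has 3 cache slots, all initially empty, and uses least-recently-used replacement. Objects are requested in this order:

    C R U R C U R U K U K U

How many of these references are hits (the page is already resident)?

8

C: fault, frames [C]
R: fault, frames [C, R]
U: fault, frames [C, R, U]
R: hit
C: hit
U: hit
R: hit
U: hit
K: fault, evict C, frames [R, U, K]
U: hit
K: hit
U: hit
Hits: 8.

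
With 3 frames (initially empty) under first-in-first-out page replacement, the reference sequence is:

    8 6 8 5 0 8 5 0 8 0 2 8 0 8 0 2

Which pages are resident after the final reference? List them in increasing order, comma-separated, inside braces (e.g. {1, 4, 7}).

{0, 2, 8}

8 → miss, frames (8)
6 → miss, frames (8 6)
8 → hit
5 → miss, frames (8 6 5)
0 → miss, evict 8, frames (6 5 0)
8 → miss, evict 6, frames (5 0 8)
5 → hit
0 → hit
8 → hit
0 → hit
2 → miss, evict 5, frames (0 8 2)
8 → hit
0 → hit
8 → hit
0 → hit
2 → hit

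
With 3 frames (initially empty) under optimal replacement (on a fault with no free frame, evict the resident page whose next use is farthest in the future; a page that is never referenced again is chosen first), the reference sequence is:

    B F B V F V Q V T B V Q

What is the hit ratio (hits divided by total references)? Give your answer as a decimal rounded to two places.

B → fault, frames {B}
F → fault, frames {B,F}
B → hit
V → fault, frames {B,F,V}
F → hit
V → hit
Q → fault, evict F, frames {B,V,Q}
V → hit
T → fault, evict Q, frames {B,V,T}
B → hit
V → hit
Q → fault, evict T, frames {B,V,Q}
Hits: 6 of 12 references → 6/12 = 0.5000.

0.50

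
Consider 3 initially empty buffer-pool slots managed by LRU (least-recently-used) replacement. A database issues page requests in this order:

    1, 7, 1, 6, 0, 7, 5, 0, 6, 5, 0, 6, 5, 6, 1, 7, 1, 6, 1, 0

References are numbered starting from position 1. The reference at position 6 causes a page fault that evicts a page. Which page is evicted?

pos 1: 1 -> miss, frames (1)
pos 2: 7 -> miss, frames (1 7)
pos 3: 1 -> hit
pos 4: 6 -> miss, frames (7 1 6)
pos 5: 0 -> miss, evict 7, frames (1 6 0)
pos 6: 7 -> miss, evict 1, frames (6 0 7)
At position 6, page 1 is evicted.

1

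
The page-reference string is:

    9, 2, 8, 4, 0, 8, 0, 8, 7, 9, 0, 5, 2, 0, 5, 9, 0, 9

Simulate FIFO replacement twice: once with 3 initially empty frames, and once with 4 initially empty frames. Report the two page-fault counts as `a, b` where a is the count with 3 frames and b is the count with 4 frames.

11, 10

3 frames: F F F F F . . . F F . F F F . F . . → 11 faults.
4 frames: F F F F F . . . F F . F F F . . . . → 10 faults.
10 < 11: adding a frame reduced faults, as is typical.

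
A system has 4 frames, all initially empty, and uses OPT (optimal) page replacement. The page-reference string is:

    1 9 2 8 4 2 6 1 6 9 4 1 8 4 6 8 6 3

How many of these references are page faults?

8

1 -> fault, frames {1}
9 -> fault, frames {1,9}
2 -> fault, frames {1,9,2}
8 -> fault, frames {1,9,2,8}
4 -> fault, evict 8, frames {1,9,2,4}
2 -> hit
6 -> fault, evict 2, frames {1,9,4,6}
1 -> hit
6 -> hit
9 -> hit
4 -> hit
1 -> hit
8 -> fault, evict 9, frames {1,4,6,8}
4 -> hit
6 -> hit
8 -> hit
6 -> hit
3 -> fault, evict 8, frames {1,4,6,3}
Page faults: 8.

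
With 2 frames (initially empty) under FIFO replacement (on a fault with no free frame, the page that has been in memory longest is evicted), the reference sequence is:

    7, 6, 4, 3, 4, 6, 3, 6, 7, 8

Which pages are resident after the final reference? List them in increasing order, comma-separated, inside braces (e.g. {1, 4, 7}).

{7, 8}

7: fault, frames (7)
6: fault, frames (7 6)
4: fault, evict 7, frames (6 4)
3: fault, evict 6, frames (4 3)
4: hit
6: fault, evict 4, frames (3 6)
3: hit
6: hit
7: fault, evict 3, frames (6 7)
8: fault, evict 6, frames (7 8)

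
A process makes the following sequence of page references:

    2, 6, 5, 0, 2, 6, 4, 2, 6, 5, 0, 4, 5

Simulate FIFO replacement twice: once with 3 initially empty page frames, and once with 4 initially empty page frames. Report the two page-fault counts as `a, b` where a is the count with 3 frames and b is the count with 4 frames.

3 frames: F F F F F F F . . F F . . → 9 faults.
4 frames: F F F F . . F F F F F F . → 10 faults.
10 > 9: adding a frame increased faults — Belady's anomaly.

9, 10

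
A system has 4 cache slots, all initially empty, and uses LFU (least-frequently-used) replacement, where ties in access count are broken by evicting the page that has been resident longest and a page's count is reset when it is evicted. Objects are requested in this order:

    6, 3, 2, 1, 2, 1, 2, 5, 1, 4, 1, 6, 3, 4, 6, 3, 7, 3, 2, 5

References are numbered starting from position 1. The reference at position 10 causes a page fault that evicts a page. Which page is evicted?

pos 1: 6 → miss, frames (6)
pos 2: 3 → miss, frames (6 3)
pos 3: 2 → miss, frames (6 3 2)
pos 4: 1 → miss, frames (6 3 2 1)
pos 5: 2 → hit
pos 6: 1 → hit
pos 7: 2 → hit
pos 8: 5 → miss, evict 6, frames (3 2 1 5)
pos 9: 1 → hit
pos 10: 4 → miss, evict 3, frames (2 1 5 4)
At position 10, page 3 is evicted.

3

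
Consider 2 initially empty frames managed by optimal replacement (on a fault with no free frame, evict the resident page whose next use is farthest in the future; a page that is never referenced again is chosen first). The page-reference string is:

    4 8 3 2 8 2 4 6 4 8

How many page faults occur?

7

4 -> fault, frames [4]
8 -> fault, frames [4, 8]
3 -> fault, evict 4, frames [8, 3]
2 -> fault, evict 3, frames [8, 2]
8 -> hit
2 -> hit
4 -> fault, evict 2, frames [8, 4]
6 -> fault, evict 8, frames [4, 6]
4 -> hit
8 -> fault, evict 6, frames [4, 8]
Page faults: 7.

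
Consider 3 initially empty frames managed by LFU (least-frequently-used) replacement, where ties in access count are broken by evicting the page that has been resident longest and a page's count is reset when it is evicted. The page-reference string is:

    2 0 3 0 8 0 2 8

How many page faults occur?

5

2 → fault, frames (2)
0 → fault, frames (2 0)
3 → fault, frames (2 0 3)
0 → hit
8 → fault, evict 2, frames (0 3 8)
0 → hit
2 → fault, evict 3, frames (0 8 2)
8 → hit
Page faults: 5.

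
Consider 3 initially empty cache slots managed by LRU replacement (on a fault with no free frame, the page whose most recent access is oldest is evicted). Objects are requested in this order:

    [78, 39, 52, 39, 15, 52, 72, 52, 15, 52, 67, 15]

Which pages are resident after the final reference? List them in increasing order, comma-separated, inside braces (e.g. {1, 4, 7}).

78 → fault, frames (78)
39 → fault, frames (78 39)
52 → fault, frames (78 39 52)
39 → hit
15 → fault, evict 78, frames (52 39 15)
52 → hit
72 → fault, evict 39, frames (15 52 72)
52 → hit
15 → hit
52 → hit
67 → fault, evict 72, frames (15 52 67)
15 → hit

{15, 52, 67}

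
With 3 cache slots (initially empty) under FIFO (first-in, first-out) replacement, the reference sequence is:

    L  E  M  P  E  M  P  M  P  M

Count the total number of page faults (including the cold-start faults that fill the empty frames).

4

L → miss, frames (L)
E → miss, frames (L E)
M → miss, frames (L E M)
P → miss, evict L, frames (E M P)
E → hit
M → hit
P → hit
M → hit
P → hit
M → hit
Page faults: 4.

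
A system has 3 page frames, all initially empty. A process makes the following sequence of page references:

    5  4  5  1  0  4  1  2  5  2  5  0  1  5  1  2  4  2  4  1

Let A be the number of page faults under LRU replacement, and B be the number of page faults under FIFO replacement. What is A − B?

Under LRU: F F . F F F . F F . . F F . . F F . . . → 11 faults.
Under FIFO: F F . F F . . F F . . . F . . . F F . . → 9 faults.
A − B = 11 − 9 = 2.

2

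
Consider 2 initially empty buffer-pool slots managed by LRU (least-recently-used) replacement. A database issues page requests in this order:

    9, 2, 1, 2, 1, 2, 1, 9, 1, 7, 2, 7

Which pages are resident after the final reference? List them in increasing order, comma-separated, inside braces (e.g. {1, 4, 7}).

9: fault, frames (9)
2: fault, frames (9 2)
1: fault, evict 9, frames (2 1)
2: hit
1: hit
2: hit
1: hit
9: fault, evict 2, frames (1 9)
1: hit
7: fault, evict 9, frames (1 7)
2: fault, evict 1, frames (7 2)
7: hit

{2, 7}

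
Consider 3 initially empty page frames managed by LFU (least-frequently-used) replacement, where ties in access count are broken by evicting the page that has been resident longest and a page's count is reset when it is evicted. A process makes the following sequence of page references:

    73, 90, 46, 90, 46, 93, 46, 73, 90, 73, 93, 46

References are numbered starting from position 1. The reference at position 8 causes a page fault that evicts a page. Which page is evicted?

93

pos 1: 73: miss, frames (73)
pos 2: 90: miss, frames (73 90)
pos 3: 46: miss, frames (73 90 46)
pos 4: 90: hit
pos 5: 46: hit
pos 6: 93: miss, evict 73, frames (90 46 93)
pos 7: 46: hit
pos 8: 73: miss, evict 93, frames (90 46 73)
At position 8, page 93 is evicted.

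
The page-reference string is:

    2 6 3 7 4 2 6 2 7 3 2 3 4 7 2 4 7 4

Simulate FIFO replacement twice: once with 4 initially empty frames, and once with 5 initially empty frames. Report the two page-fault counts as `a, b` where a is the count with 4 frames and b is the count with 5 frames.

4 frames: F F F F F F F . . F . . . F . F . . → 10 faults.
5 frames: F F F F F . . . . . . . . . . . . . → 5 faults.
5 < 10: adding a frame reduced faults, as is typical.

10, 5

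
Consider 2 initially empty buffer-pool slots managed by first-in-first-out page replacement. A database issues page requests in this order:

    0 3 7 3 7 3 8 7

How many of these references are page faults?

4

0: miss, frames (0)
3: miss, frames (0 3)
7: miss, evict 0, frames (3 7)
3: hit
7: hit
3: hit
8: miss, evict 3, frames (7 8)
7: hit
Page faults: 4.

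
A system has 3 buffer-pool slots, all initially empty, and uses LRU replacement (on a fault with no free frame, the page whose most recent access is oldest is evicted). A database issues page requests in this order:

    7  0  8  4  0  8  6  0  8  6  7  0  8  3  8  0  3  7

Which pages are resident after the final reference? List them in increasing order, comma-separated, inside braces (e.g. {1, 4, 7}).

7: miss, frames [7]
0: miss, frames [7, 0]
8: miss, frames [7, 0, 8]
4: miss, evict 7, frames [0, 8, 4]
0: hit
8: hit
6: miss, evict 4, frames [0, 8, 6]
0: hit
8: hit
6: hit
7: miss, evict 0, frames [8, 6, 7]
0: miss, evict 8, frames [6, 7, 0]
8: miss, evict 6, frames [7, 0, 8]
3: miss, evict 7, frames [0, 8, 3]
8: hit
0: hit
3: hit
7: miss, evict 8, frames [0, 3, 7]

{0, 3, 7}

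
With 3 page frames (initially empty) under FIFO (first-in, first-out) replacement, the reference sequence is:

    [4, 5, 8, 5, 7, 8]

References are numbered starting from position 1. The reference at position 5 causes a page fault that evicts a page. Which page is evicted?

pos 1: 4: miss, frames [4]
pos 2: 5: miss, frames [4, 5]
pos 3: 8: miss, frames [4, 5, 8]
pos 4: 5: hit
pos 5: 7: miss, evict 4, frames [5, 8, 7]
At position 5, page 4 is evicted.

4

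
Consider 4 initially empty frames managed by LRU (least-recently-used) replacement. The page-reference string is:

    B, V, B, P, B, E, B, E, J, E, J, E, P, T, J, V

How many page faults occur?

B → miss, frames {B}
V → miss, frames {B,V}
B → hit
P → miss, frames {V,B,P}
B → hit
E → miss, frames {V,P,B,E}
B → hit
E → hit
J → miss, evict V, frames {P,B,E,J}
E → hit
J → hit
E → hit
P → hit
T → miss, evict B, frames {J,E,P,T}
J → hit
V → miss, evict E, frames {P,T,J,V}
Page faults: 7.

7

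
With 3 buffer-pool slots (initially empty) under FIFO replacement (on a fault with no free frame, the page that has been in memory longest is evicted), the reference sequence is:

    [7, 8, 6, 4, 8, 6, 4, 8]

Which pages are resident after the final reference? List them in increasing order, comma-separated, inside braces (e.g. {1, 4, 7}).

7: miss, frames {7}
8: miss, frames {7,8}
6: miss, frames {7,8,6}
4: miss, evict 7, frames {8,6,4}
8: hit
6: hit
4: hit
8: hit

{4, 6, 8}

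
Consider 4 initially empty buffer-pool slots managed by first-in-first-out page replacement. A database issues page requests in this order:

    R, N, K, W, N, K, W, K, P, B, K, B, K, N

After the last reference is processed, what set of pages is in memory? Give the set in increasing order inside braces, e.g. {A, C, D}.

{B, N, P, W}

R -> fault, frames (R)
N -> fault, frames (R N)
K -> fault, frames (R N K)
W -> fault, frames (R N K W)
N -> hit
K -> hit
W -> hit
K -> hit
P -> fault, evict R, frames (N K W P)
B -> fault, evict N, frames (K W P B)
K -> hit
B -> hit
K -> hit
N -> fault, evict K, frames (W P B N)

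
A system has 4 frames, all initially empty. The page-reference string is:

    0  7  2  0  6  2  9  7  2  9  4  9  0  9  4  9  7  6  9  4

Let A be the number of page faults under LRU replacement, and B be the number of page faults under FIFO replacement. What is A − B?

Under LRU: F F F . F . F F . . F . F . . . F F . . → 10 faults.
Under FIFO: F F F . F . F . . . F . F . . . F F F F → 11 faults.
A − B = 10 − 11 = -1.

-1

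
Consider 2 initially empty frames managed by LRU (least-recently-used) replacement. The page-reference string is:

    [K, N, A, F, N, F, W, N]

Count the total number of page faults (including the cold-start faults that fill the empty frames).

K -> miss, frames [K]
N -> miss, frames [K, N]
A -> miss, evict K, frames [N, A]
F -> miss, evict N, frames [A, F]
N -> miss, evict A, frames [F, N]
F -> hit
W -> miss, evict N, frames [F, W]
N -> miss, evict F, frames [W, N]
Page faults: 7.

7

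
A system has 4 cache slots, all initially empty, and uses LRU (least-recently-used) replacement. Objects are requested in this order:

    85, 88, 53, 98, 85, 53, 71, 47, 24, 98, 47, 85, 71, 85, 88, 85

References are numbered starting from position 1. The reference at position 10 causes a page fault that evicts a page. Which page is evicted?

pos 1: 85: fault, frames [85]
pos 2: 88: fault, frames [85, 88]
pos 3: 53: fault, frames [85, 88, 53]
pos 4: 98: fault, frames [85, 88, 53, 98]
pos 5: 85: hit
pos 6: 53: hit
pos 7: 71: fault, evict 88, frames [98, 85, 53, 71]
pos 8: 47: fault, evict 98, frames [85, 53, 71, 47]
pos 9: 24: fault, evict 85, frames [53, 71, 47, 24]
pos 10: 98: fault, evict 53, frames [71, 47, 24, 98]
At position 10, page 53 is evicted.

53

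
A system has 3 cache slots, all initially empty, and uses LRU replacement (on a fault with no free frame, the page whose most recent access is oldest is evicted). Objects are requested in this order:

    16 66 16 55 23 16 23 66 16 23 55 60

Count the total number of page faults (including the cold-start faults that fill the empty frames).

16: fault, frames (16)
66: fault, frames (16 66)
16: hit
55: fault, frames (66 16 55)
23: fault, evict 66, frames (16 55 23)
16: hit
23: hit
66: fault, evict 55, frames (16 23 66)
16: hit
23: hit
55: fault, evict 66, frames (16 23 55)
60: fault, evict 16, frames (23 55 60)
Page faults: 7.

7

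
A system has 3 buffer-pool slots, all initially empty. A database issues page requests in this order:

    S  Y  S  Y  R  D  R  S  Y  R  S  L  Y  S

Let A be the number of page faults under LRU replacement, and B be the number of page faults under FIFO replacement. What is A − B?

-1

Under LRU: F F . . F F . F F . . F F . → 8 faults.
Under FIFO: F F . . F F . F F F . F . F → 9 faults.
A − B = 8 − 9 = -1.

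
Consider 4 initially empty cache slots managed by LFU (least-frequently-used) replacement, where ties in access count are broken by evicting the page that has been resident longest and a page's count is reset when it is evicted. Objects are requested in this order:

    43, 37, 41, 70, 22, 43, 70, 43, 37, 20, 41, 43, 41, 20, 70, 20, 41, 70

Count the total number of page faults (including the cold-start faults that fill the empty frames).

43 → miss, frames (43)
37 → miss, frames (43 37)
41 → miss, frames (43 37 41)
70 → miss, frames (43 37 41 70)
22 → miss, evict 43, frames (37 41 70 22)
43 → miss, evict 37, frames (41 70 22 43)
70 → hit
43 → hit
37 → miss, evict 41, frames (70 22 43 37)
20 → miss, evict 22, frames (70 43 37 20)
41 → miss, evict 37, frames (70 43 20 41)
43 → hit
41 → hit
20 → hit
70 → hit
20 → hit
41 → hit
70 → hit
Page faults: 9.

9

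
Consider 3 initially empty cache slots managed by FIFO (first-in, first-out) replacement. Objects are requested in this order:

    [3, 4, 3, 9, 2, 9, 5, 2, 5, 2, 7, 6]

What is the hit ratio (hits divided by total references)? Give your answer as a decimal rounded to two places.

0.42

3: miss, frames [3]
4: miss, frames [3, 4]
3: hit
9: miss, frames [3, 4, 9]
2: miss, evict 3, frames [4, 9, 2]
9: hit
5: miss, evict 4, frames [9, 2, 5]
2: hit
5: hit
2: hit
7: miss, evict 9, frames [2, 5, 7]
6: miss, evict 2, frames [5, 7, 6]
Hits: 5 of 12 references → 5/12 = 0.4167.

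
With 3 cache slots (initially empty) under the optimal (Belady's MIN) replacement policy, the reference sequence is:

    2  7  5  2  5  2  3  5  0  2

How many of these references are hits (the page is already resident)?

5

2 → fault, frames (2)
7 → fault, frames (2 7)
5 → fault, frames (2 7 5)
2 → hit
5 → hit
2 → hit
3 → fault, evict 7, frames (2 5 3)
5 → hit
0 → fault, evict 3, frames (2 5 0)
2 → hit
Hits: 5.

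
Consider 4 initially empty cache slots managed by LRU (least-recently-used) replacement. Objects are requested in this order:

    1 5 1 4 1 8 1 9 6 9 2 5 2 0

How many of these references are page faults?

1: miss, frames [1]
5: miss, frames [1, 5]
1: hit
4: miss, frames [5, 1, 4]
1: hit
8: miss, frames [5, 4, 1, 8]
1: hit
9: miss, evict 5, frames [4, 8, 1, 9]
6: miss, evict 4, frames [8, 1, 9, 6]
9: hit
2: miss, evict 8, frames [1, 6, 9, 2]
5: miss, evict 1, frames [6, 9, 2, 5]
2: hit
0: miss, evict 6, frames [9, 5, 2, 0]
Page faults: 9.

9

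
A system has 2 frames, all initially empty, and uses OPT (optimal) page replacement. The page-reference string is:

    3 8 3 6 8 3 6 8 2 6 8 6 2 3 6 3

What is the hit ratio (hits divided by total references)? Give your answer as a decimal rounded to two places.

3 → fault, frames [3]
8 → fault, frames [3, 8]
3 → hit
6 → fault, evict 3, frames [8, 6]
8 → hit
3 → fault, evict 8, frames [6, 3]
6 → hit
8 → fault, evict 3, frames [6, 8]
2 → fault, evict 8, frames [6, 2]
6 → hit
8 → fault, evict 2, frames [6, 8]
6 → hit
2 → fault, evict 8, frames [6, 2]
3 → fault, evict 2, frames [6, 3]
6 → hit
3 → hit
Hits: 7 of 16 references → 7/16 = 0.4375.

0.44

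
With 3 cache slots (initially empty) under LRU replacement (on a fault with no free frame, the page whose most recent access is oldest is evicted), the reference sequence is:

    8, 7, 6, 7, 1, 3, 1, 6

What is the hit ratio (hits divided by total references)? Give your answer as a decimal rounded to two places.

8 → miss, frames (8)
7 → miss, frames (8 7)
6 → miss, frames (8 7 6)
7 → hit
1 → miss, evict 8, frames (6 7 1)
3 → miss, evict 6, frames (7 1 3)
1 → hit
6 → miss, evict 7, frames (3 1 6)
Hits: 2 of 8 references → 2/8 = 0.2500.

0.25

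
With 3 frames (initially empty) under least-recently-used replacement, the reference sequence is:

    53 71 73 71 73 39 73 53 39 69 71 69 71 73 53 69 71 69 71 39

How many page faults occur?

12

53 → miss, frames [53]
71 → miss, frames [53, 71]
73 → miss, frames [53, 71, 73]
71 → hit
73 → hit
39 → miss, evict 53, frames [71, 73, 39]
73 → hit
53 → miss, evict 71, frames [39, 73, 53]
39 → hit
69 → miss, evict 73, frames [53, 39, 69]
71 → miss, evict 53, frames [39, 69, 71]
69 → hit
71 → hit
73 → miss, evict 39, frames [69, 71, 73]
53 → miss, evict 69, frames [71, 73, 53]
69 → miss, evict 71, frames [73, 53, 69]
71 → miss, evict 73, frames [53, 69, 71]
69 → hit
71 → hit
39 → miss, evict 53, frames [69, 71, 39]
Page faults: 12.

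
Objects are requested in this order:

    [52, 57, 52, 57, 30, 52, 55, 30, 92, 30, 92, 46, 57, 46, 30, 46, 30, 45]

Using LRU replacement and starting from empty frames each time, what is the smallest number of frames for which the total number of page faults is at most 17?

f=1: 18 faults
f=2: 11 faults
f=3: 9 faults
f=4: 8 faults
f=5: 8 faults
f=6: 7 faults
f=7: 7 faults
Smallest f with faults ≤ 17 is 2.

2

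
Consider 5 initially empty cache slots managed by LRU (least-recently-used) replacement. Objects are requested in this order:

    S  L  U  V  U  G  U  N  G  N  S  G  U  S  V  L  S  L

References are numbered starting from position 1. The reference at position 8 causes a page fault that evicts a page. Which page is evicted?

S

pos 1: S: fault, frames (S)
pos 2: L: fault, frames (S L)
pos 3: U: fault, frames (S L U)
pos 4: V: fault, frames (S L U V)
pos 5: U: hit
pos 6: G: fault, frames (S L V U G)
pos 7: U: hit
pos 8: N: fault, evict S, frames (L V G U N)
At position 8, page S is evicted.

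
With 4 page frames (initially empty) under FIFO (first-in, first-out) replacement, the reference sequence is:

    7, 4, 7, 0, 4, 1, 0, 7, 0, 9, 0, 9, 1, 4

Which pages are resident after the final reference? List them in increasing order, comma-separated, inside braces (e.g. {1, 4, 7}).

{0, 1, 4, 9}

7 → miss, frames (7)
4 → miss, frames (7 4)
7 → hit
0 → miss, frames (7 4 0)
4 → hit
1 → miss, frames (7 4 0 1)
0 → hit
7 → hit
0 → hit
9 → miss, evict 7, frames (4 0 1 9)
0 → hit
9 → hit
1 → hit
4 → hit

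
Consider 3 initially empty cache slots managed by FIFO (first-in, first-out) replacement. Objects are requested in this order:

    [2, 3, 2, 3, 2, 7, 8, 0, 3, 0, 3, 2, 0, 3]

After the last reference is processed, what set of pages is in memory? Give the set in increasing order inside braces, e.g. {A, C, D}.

2 -> fault, frames (2)
3 -> fault, frames (2 3)
2 -> hit
3 -> hit
2 -> hit
7 -> fault, frames (2 3 7)
8 -> fault, evict 2, frames (3 7 8)
0 -> fault, evict 3, frames (7 8 0)
3 -> fault, evict 7, frames (8 0 3)
0 -> hit
3 -> hit
2 -> fault, evict 8, frames (0 3 2)
0 -> hit
3 -> hit

{0, 2, 3}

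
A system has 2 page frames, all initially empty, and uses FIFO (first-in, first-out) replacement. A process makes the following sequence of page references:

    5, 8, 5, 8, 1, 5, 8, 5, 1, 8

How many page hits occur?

5 → miss, frames (5)
8 → miss, frames (5 8)
5 → hit
8 → hit
1 → miss, evict 5, frames (8 1)
5 → miss, evict 8, frames (1 5)
8 → miss, evict 1, frames (5 8)
5 → hit
1 → miss, evict 5, frames (8 1)
8 → hit
Hits: 4.

4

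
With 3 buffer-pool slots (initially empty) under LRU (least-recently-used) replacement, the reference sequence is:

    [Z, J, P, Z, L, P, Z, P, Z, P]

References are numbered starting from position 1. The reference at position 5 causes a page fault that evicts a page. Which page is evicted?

pos 1: Z → fault, frames (Z)
pos 2: J → fault, frames (Z J)
pos 3: P → fault, frames (Z J P)
pos 4: Z → hit
pos 5: L → fault, evict J, frames (P Z L)
At position 5, page J is evicted.

J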